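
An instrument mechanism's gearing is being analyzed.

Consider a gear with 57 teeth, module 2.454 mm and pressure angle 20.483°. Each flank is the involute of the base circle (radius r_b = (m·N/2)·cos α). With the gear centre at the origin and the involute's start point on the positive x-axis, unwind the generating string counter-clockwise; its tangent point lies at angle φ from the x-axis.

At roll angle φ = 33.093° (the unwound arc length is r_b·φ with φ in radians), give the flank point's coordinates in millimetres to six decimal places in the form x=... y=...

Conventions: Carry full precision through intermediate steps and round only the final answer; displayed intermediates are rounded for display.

x=75.550801 y=4.069271

topology: single-mesh involute geometry — m = 2.454, N = 57
pitch radius r_p = m·N/2 = 2.454·57/2 = 69.939000
base radius r_b = r_p·cos α = 69.939000·cos 20.483° = 65.517181
roll angle φ = 33.093° = 0.57758181 rad
x = r_b·(cos φ + φ·sin φ) = 75.550801
y = r_b·(sin φ − φ·cos φ) = 4.069271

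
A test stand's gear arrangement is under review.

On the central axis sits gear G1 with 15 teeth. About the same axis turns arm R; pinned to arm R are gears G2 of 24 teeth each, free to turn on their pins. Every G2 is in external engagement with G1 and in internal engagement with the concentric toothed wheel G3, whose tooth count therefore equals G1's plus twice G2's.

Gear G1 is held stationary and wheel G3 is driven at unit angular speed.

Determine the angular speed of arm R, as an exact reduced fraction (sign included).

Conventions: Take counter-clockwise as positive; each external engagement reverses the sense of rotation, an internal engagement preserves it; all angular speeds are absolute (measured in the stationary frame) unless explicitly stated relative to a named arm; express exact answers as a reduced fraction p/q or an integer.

planetary set (15T centre, 24T on arm, 63T internal) — Willis relation
ring teeth: 15 + 2·24 = 63
15(ω_sun−ω_arm) = −63(ω_ring−ω_arm),  ω_sun = 0, ω_ring = 1
15(0−ω_arm) = −63(1−ω_arm)  ⇒  78·ω_arm = 63  ⇒  ω_arm = 21/26
exact speed ratio = 21/26

21/26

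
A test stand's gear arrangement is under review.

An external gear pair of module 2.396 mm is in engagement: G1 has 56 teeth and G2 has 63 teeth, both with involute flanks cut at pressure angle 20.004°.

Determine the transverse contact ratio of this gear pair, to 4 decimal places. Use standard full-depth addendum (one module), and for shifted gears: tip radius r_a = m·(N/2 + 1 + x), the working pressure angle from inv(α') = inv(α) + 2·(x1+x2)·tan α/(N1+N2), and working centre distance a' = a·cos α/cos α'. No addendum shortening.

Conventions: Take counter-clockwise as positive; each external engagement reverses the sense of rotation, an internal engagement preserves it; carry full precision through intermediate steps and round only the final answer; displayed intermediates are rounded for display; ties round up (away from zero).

1.7827

topology: single-mesh involute geometry — m = 2.396, 56T/63T pair
base radii: r_b1 = 63.040496, r_b2 = 70.920559
tip radii: r_a1 = 69.484000, r_a2 = 77.870000
no profile shift: α' = α, a' = a
action lengths: √(r_a1²−r_b1²) = 29.221945, √(r_a2²−r_b2²) = 32.156046
base pitch p_b = π·m·cos α = 7.073127
CR = (29.221945 + 32.156046 − 142.562000·sin 20.00400°)/7.073127 = 1.782742
contact ratio ≈ 1.7827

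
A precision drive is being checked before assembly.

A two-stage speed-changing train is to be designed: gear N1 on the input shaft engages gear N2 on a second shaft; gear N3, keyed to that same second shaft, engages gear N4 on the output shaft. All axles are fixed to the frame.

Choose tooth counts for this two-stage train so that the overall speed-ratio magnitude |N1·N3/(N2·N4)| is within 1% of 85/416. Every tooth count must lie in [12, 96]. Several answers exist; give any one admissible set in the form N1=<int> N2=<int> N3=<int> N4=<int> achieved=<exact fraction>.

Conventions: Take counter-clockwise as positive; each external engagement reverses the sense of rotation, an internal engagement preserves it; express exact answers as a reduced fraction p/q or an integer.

2-stage fixed-axis compound train for ratio 85/416
target = 85/416 in lowest terms: an exact hit needs N1·N3 = k·85 and N2·N4 = k·416 for one integer k, every count in [12, 96]; additionally prefer no 1:1 stage (N1 ≠ N2, N3 ≠ N4)
k = 1…2: no 1:1-free in-range split of k·85 and k·416 into factor pairs; take k = 3
k = 3: N1·N3 = 255 = 15·17, N2·N4 = 1248 = 13·96
achieved = 15·17/(13·96) = 85/416; |achieved − target| = 0 ≤ 17/8320 ✓

N1=15 N2=13 N3=17 N4=96 achieved=85/416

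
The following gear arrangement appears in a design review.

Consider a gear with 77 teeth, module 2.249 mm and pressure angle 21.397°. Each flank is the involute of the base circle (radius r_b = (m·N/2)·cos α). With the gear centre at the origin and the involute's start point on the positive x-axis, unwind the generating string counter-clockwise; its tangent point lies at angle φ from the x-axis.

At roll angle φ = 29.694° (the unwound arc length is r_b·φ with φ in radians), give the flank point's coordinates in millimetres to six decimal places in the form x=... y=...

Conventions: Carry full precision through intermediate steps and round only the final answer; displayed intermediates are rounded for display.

topology: single-mesh involute geometry — m = 2.249, N = 77
pitch radius r_p = m·N/2 = 2.249·77/2 = 86.586500
base radius r_b = r_p·cos α = 86.586500·cos 21.397° = 80.618519
roll angle φ = 29.694° = 0.51825807 rad
x = r_b·(cos φ + φ·sin φ) = 90.729024
y = r_b·(sin φ − φ·cos φ) = 3.641178

x=90.729024 y=3.641178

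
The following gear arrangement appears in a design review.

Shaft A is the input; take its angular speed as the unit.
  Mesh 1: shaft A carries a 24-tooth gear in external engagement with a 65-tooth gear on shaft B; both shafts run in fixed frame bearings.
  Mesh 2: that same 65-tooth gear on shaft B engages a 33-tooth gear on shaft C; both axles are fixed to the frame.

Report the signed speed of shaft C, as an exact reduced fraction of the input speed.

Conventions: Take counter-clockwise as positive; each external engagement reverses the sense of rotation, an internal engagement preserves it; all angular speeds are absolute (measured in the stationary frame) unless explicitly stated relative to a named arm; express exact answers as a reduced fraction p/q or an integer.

2-mesh fixed-axis compound train (all bearings frame-fixed)
mesh 1 [24T→65T]: |ω|/ω_in = 1×24/65 = 24/65, sense flips to −
mesh 2 [65T→33T]: |ω|/ω_in = (24/65)×65/33 = 8/11, sense flips to +
signed output speed (× input speed) = 8/11

8/11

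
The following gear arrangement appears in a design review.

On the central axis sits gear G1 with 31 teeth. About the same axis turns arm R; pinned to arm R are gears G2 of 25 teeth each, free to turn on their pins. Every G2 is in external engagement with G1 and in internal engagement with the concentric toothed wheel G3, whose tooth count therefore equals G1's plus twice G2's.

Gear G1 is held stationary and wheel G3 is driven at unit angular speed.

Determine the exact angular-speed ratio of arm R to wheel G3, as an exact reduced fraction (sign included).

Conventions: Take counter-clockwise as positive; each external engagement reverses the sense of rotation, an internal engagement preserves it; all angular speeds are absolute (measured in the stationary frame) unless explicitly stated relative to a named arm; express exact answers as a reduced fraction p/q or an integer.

topology: planetary set — G1 31T / G2 25T / G3 81T, arm = carrier (Willis)
ring teeth: 31 + 2·25 = 81
31(ω_sun−ω_arm) = −81(ω_ring−ω_arm),  ω_sun = 0, ω_ring = 1
31(0−ω_arm) = −81(1−ω_arm)  ⇒  112·ω_arm = 81  ⇒  ω_arm = 81/112
ω_out/ω_in = 81/112

81/112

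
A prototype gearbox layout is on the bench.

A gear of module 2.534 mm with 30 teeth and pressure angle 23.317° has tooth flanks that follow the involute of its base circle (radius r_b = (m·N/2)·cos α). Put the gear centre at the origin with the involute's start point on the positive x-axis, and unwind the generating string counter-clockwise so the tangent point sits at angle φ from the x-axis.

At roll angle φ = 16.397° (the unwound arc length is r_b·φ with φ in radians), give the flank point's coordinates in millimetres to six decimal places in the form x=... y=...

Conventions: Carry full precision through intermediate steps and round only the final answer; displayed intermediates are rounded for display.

x=36.305937 y=0.270482

single-mesh involute tooth geometry (30T wheel at module 2.534)
pitch radius r_p = m·N/2 = 2.534·30/2 = 38.010000
base radius r_b = r_p·cos α = 38.010000·cos 23.317° = 34.905685
roll angle φ = 16.397° = 0.28618164 rad
x = r_b·(cos φ + φ·sin φ) = 36.305937
y = r_b·(sin φ − φ·cos φ) = 0.270482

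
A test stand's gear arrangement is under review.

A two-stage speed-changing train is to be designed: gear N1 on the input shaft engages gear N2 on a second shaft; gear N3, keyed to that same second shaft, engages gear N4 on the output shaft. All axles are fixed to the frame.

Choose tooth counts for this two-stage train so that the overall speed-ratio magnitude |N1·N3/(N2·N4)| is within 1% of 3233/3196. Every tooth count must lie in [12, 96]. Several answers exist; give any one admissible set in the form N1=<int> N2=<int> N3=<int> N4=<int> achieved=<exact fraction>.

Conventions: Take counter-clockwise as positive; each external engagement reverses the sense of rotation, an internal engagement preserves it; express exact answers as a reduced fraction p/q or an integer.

topology: fixed-axis compound train — 2 stages, target 3233/3196
target = 3233/3196 in lowest terms: an exact hit needs N1·N3 = k·3233 and N2·N4 = k·3196 for one integer k, every count in [12, 96]; additionally prefer no 1:1 stage (N1 ≠ N2, N3 ≠ N4)
k = 1: N1·N3 = 3233 = 53·61, N2·N4 = 3196 = 34·94
achieved = 53·61/(34·94) = 3233/3196; |achieved − target| = 0 ≤ 3233/319600 ✓

N1=53 N2=34 N3=61 N4=94 achieved=3233/3196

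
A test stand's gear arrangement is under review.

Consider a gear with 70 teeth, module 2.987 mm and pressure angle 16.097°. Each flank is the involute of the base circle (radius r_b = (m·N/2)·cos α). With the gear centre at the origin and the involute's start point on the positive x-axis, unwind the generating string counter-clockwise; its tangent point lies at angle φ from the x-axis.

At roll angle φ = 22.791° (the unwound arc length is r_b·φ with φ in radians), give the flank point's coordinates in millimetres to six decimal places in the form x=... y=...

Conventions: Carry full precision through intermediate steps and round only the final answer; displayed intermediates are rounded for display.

recognized (one wheel, involute flank): single-mesh tooth geometry, m = 2.987, N = 70
pitch radius r_p = m·N/2 = 2.987·70/2 = 104.545000
base radius r_b = r_p·cos α = 104.545000·cos 16.097° = 100.446175
roll angle φ = 22.791° = 0.39777799 rad
x = r_b·(cos φ + φ·sin φ) = 108.081247
y = r_b·(sin φ − φ·cos φ) = 2.074183

x=108.081247 y=2.074183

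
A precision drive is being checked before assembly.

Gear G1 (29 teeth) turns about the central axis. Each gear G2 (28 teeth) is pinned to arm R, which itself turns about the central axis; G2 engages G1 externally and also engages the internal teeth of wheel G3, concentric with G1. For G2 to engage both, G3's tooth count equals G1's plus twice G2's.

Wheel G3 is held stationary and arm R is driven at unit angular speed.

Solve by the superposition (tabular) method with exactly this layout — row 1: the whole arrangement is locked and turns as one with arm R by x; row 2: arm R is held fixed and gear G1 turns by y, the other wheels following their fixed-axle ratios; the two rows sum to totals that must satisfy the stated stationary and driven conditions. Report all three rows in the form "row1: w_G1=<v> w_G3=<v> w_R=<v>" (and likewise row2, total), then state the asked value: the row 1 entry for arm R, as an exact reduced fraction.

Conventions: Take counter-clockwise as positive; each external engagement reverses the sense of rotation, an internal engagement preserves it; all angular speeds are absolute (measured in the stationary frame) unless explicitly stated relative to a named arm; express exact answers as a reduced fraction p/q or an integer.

recognized (axles ride arm R): planetary set, 29/28/85 teeth
row 1 — lock + rotate with arm: ω_sun = ω_ring = ω_arm = x
row 2: sun turns y, ring = −(29/85)·y, arm 0
boundary: total ω_ring = x − (29/85)·y = 0 and total ω_arm = x = 1  ⇒  y = 85/29, x = 1
row 2 ring = −(29/85)·85/29 = -1
totals (row 1 + row 2): sun 1 + 85/29 = 114/29, ring 1 + (-1) = 0, arm 1 + 0 = 1
asked cell (row1, arm) = 1

row1: w_G1=1 w_G3=1 w_R=1
row2: w_G1=85/29 w_G3=-1 w_R=0
total: w_G1=114/29 w_G3=0 w_R=1
asked value: 1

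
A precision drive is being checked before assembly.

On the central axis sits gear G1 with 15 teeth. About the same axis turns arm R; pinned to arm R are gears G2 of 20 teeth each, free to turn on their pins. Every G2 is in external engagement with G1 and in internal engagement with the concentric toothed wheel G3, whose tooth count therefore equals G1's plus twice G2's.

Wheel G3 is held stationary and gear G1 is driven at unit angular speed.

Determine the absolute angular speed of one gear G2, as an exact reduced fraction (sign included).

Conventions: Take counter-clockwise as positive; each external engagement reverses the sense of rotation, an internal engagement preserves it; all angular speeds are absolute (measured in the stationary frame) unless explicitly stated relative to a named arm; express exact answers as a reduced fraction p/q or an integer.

-3/8

topology: planetary set — G1 15T / G2 20T / G3 55T, arm = carrier (Willis)
ring teeth: 15 + 2·20 = 55
15(ω_sun−ω_arm) = −55(ω_ring−ω_arm),  ω_ring = 0, ω_sun = 1
15(1−ω_arm) = −55(0−ω_arm)  ⇒  70·ω_arm = 15  ⇒  ω_arm = 3/14
sun–planet mesh: 15·(1−3/14) = −20·(ω_p−ω_arm)  ⇒  ω_p−ω_arm = -33/56
ω_p = 3/14 − 33/56 = -3/8
exact speed ratio = -3/8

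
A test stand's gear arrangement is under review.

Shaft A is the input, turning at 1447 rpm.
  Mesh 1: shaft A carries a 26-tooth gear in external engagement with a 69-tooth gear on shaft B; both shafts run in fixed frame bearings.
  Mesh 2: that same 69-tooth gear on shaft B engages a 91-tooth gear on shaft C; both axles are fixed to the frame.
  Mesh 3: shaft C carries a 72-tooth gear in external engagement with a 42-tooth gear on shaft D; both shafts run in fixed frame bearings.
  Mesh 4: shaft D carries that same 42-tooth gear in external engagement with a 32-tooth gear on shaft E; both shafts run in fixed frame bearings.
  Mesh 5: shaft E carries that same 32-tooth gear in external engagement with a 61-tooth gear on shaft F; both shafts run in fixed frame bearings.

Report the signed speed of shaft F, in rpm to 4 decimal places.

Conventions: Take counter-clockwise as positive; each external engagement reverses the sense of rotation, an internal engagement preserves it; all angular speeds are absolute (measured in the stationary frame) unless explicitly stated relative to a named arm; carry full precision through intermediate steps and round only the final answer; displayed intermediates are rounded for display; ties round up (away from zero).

recognized (6 fixed axles, 5 meshes): fixed-axis compound train
mesh 1 [26T→69T]: ω = 1447.0000×26/69 = 545.2464 rpm, sense flips to −
mesh 2 [69T→91T]: ω = 545.2464×69/91 = 413.4286 rpm, sense flips to +
mesh 3 [72T→42T]: ω = 413.4286×72/42 = 708.7347 rpm, sense flips to −
mesh 4 [42T→32T]: ω = 708.7347×42/32 = 930.2143 rpm, sense flips to +
mesh 5 [32T→61T]: ω = 930.2143×32/61 = 487.9813 rpm, sense flips to −
signed output speed = -487.9813 rpm

-487.9813 rpm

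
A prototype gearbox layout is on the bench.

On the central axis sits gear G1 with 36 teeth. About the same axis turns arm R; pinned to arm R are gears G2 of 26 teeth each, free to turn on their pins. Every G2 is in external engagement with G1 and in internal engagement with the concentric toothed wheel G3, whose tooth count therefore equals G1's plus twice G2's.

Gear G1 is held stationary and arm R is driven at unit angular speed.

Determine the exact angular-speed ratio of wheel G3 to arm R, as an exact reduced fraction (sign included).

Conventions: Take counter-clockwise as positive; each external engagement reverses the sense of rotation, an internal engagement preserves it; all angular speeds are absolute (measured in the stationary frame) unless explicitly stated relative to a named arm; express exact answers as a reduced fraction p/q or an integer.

31/22

recognized (axles ride arm R): planetary set, 36/26/88 teeth
ring teeth: 36 + 2·26 = 88
36(ω_sun−ω_arm) = −88(ω_ring−ω_arm),  ω_sun = 0, ω_arm = 1
ω_ring = 1 − (36/88)(0−1) = 31/22
ω_out/ω_in = 31/22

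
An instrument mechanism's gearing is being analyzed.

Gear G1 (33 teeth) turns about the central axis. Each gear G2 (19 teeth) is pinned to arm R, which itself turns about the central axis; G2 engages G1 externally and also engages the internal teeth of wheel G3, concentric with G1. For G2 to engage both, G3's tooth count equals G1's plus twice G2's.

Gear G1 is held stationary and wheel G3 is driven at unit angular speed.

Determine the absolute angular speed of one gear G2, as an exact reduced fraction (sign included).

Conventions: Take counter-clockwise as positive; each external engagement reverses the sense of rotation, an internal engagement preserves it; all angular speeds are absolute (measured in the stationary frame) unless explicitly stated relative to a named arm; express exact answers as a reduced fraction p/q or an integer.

topology: planetary set — G1 33T / G2 19T / G3 71T, arm = carrier (Willis)
ring teeth: 33 + 2·19 = 71
33(ω_sun−ω_arm) = −71(ω_ring−ω_arm),  ω_sun = 0, ω_ring = 1
33(0−ω_arm) = −71(1−ω_arm)  ⇒  104·ω_arm = 71  ⇒  ω_arm = 71/104
sun–planet mesh: 33·(0−71/104) = −19·(ω_p−ω_arm)  ⇒  ω_p−ω_arm = 2343/1976
ω_p = 71/104 + 2343/1976 = 71/38
exact speed ratio = 71/38

71/38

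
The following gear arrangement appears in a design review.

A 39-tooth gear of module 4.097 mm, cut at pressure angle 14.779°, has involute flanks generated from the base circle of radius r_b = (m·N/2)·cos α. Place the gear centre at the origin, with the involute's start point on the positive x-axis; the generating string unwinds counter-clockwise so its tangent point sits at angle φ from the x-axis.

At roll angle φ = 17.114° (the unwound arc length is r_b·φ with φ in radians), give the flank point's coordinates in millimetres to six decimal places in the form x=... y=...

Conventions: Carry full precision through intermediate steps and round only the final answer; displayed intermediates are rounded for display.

x=80.617981 y=0.680104

recognized (one wheel, involute flank): single-mesh tooth geometry, m = 4.097, N = 39
pitch radius r_p = m·N/2 = 4.097·39/2 = 79.891500
base radius r_b = r_p·cos α = 79.891500·cos 14.779° = 77.248445
roll angle φ = 17.114° = 0.29869565 rad
x = r_b·(cos φ + φ·sin φ) = 80.617981
y = r_b·(sin φ − φ·cos φ) = 0.680104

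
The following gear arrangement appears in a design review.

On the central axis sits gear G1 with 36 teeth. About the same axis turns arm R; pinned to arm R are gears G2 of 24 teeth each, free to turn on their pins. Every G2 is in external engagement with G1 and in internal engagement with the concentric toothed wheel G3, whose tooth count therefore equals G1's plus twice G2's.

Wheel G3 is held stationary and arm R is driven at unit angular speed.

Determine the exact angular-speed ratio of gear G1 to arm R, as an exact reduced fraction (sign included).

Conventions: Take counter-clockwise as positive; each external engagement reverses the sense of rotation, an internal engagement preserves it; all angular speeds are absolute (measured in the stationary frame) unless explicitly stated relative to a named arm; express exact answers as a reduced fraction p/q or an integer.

10/3

class = planetary set [G3 = 36+2·24 = 84; Willis about the carrier]
ring teeth: 36 + 2·24 = 84
36(ω_sun−ω_arm) = −84(ω_ring−ω_arm),  ω_ring = 0, ω_arm = 1
ω_sun = 1 − (84/36)(0−1) = 10/3
ω_out/ω_in = 10/3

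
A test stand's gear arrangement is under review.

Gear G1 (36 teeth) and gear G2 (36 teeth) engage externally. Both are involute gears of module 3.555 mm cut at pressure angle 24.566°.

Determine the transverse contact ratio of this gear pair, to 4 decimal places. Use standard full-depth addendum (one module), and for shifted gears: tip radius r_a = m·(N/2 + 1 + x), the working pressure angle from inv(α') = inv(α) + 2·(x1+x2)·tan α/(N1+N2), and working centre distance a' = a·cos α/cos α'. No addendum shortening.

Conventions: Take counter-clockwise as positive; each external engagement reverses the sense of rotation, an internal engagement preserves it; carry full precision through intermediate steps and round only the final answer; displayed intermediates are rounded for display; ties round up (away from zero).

single-mesh involute tooth geometry (36T engaging 36T at module 3.555)
base radii: r_b1 = 58.197816, r_b2 = 58.197816
tip radii: r_a1 = 67.545000, r_a2 = 67.545000
no profile shift: α' = α, a' = a
action lengths: √(r_a1²−r_b1²) = 34.283251, √(r_a2²−r_b2²) = 34.283251
base pitch p_b = π·m·cos α = 10.157435
CR = (34.283251 + 34.283251 − 127.980000·sin 24.56600°)/10.157435 = 1.512188
contact ratio ≈ 1.5122

1.5122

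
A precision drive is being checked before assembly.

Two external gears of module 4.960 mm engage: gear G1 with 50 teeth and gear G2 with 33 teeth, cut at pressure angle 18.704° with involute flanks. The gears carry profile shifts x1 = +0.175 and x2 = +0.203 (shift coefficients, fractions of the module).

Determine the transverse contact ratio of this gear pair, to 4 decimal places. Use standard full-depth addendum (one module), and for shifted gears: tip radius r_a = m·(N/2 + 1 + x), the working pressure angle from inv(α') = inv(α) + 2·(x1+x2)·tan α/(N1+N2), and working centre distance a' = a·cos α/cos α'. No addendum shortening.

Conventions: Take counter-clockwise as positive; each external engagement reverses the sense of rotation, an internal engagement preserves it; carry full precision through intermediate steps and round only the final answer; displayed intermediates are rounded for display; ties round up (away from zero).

topology: single-mesh involute geometry — m = 4.960, 50T/33T pair
base radii: r_b1 = 117.451299, r_b2 = 77.517857
tip radii: r_a1 = 129.828000, r_a2 = 87.806880
inv(α') = inv(18.704°) + 2·(+0.175+0.203)·tan α/(50+33) = 0.01519650  ⇒  α' = 20.12548°
a' = a·cos α / cos α' = 205.8400·cos 18.704°/cos 20.12548° = 207.647863
action lengths: √(r_a1²−r_b1²) = 55.321804, √(r_a2²−r_b2²) = 41.243545
base pitch p_b = π·m·cos α = 14.759365
CR = (55.321804 + 41.243545 − 207.647863·sin 20.12548°)/14.759365 = 1.701863
contact ratio ≈ 1.7019

1.7019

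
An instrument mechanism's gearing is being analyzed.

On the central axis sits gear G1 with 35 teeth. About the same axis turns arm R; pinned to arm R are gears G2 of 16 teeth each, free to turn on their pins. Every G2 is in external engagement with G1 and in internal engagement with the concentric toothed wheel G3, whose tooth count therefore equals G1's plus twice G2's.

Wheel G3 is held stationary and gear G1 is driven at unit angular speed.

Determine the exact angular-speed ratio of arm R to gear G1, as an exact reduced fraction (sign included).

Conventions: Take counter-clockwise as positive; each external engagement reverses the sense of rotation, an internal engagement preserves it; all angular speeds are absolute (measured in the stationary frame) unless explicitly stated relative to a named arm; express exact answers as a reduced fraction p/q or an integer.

35/102

class = planetary set [G3 = 35+2·16 = 67; Willis about the carrier]
ring teeth: 35 + 2·16 = 67
35(ω_sun−ω_arm) = −67(ω_ring−ω_arm),  ω_ring = 0, ω_sun = 1
35(1−ω_arm) = −67(0−ω_arm)  ⇒  102·ω_arm = 35  ⇒  ω_arm = 35/102
ω_out/ω_in = 35/102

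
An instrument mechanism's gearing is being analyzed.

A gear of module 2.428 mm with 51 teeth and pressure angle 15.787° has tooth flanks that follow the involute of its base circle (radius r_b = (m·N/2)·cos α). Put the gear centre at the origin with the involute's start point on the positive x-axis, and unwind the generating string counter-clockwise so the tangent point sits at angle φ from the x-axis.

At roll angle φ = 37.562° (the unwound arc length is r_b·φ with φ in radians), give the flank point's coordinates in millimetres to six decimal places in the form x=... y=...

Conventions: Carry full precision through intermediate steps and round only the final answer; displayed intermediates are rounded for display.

single-mesh involute tooth geometry (51T wheel at module 2.428)
pitch radius r_p = m·N/2 = 2.428·51/2 = 61.914000
base radius r_b = r_p·cos α = 61.914000·cos 15.787° = 59.578588
roll angle φ = 37.562° = 0.65558057 rad
x = r_b·(cos φ + φ·sin φ) = 71.038463
y = r_b·(sin φ − φ·cos φ) = 5.358778

x=71.038463 y=5.358778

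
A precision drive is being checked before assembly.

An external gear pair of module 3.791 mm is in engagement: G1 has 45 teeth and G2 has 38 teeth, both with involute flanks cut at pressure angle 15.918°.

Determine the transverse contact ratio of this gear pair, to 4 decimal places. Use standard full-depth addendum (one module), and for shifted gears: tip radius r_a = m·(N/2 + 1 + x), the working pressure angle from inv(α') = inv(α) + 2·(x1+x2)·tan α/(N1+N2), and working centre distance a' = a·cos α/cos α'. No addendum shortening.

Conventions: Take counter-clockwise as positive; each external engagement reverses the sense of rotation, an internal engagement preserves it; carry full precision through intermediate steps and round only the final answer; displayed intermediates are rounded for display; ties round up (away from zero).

1.9599

class = single-mesh tooth geometry [involute pair 45T × 38T, m = 3.791]
base radii: r_b1 = 82.026784, r_b2 = 69.267062
tip radii: r_a1 = 89.088500, r_a2 = 75.820000
no profile shift: α' = α, a' = a
action lengths: √(r_a1²−r_b1²) = 34.761581, √(r_a2²−r_b2²) = 30.834178
base pitch p_b = π·m·cos α = 11.453100
CR = (34.761581 + 30.834178 − 157.326500·sin 15.91800°)/11.453100 = 1.959922
contact ratio ≈ 1.9599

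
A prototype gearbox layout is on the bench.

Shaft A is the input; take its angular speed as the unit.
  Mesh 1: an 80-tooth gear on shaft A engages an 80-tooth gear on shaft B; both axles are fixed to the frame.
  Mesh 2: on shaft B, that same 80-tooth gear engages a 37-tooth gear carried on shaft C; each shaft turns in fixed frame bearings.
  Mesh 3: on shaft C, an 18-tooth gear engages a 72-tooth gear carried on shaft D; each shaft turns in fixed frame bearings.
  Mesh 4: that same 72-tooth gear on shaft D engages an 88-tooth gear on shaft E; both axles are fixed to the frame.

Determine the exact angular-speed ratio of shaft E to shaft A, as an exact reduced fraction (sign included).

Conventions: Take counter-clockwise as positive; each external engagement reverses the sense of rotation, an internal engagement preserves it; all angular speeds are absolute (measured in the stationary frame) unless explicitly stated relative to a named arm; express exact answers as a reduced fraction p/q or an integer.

class = fixed-axis compound train [4 meshes; 4 ratios multiply, 4 sense flips]
mesh 1 [80T→80T]: running ratio 1, sense −
mesh 2 [80T→37T]: running ratio 80/37, sense +
mesh 3 [18T→72T]: running ratio 20/37, sense −
mesh 4 [72T→88T]: running ratio 180/407, sense +
ω_out/ω_in = 180/407

180/407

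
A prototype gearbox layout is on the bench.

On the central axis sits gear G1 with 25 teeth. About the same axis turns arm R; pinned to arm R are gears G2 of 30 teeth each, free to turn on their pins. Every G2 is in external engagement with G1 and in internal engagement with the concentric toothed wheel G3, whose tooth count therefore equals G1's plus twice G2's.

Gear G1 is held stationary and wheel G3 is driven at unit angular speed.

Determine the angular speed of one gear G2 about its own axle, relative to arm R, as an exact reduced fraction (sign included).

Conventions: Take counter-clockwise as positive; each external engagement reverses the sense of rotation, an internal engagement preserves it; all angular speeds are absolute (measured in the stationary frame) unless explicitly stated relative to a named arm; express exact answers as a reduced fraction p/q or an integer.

85/132

recognized (axles ride arm R): planetary set, 25/30/85 teeth
ring teeth: 25 + 2·30 = 85
25(ω_sun−ω_arm) = −85(ω_ring−ω_arm),  ω_sun = 0, ω_ring = 1
25(0−ω_arm) = −85(1−ω_arm)  ⇒  110·ω_arm = 85  ⇒  ω_arm = 17/22
sun–planet mesh: 25·(0−17/22) = −30·(ω_p−ω_arm)  ⇒  ω_p−ω_arm = 85/132
exact speed ratio = 85/132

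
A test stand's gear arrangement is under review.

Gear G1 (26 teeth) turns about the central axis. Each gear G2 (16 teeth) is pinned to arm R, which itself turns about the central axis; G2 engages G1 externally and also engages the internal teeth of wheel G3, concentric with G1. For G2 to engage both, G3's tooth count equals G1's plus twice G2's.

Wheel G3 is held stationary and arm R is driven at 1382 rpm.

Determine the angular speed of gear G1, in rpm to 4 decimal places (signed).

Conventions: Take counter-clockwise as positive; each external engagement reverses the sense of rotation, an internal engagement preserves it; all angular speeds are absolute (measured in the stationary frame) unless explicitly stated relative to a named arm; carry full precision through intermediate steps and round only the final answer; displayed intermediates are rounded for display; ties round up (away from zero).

planetary set (26T centre, 16T on arm, 58T internal) — Willis relation
normalise by the input: solve with ω_arm = 1, then scale by 1382 rpm
ring teeth: 26 + 2·16 = 58
26(ω_sun−ω_arm) = −58(ω_ring−ω_arm),  ω_ring = 0, ω_arm = 1
ω_sun = 1 − (58/26)(0−1) = 42/13
scale: ω_sun = 42/13 × 1382 rpm = +4464.9231 rpm

+4464.9231 rpm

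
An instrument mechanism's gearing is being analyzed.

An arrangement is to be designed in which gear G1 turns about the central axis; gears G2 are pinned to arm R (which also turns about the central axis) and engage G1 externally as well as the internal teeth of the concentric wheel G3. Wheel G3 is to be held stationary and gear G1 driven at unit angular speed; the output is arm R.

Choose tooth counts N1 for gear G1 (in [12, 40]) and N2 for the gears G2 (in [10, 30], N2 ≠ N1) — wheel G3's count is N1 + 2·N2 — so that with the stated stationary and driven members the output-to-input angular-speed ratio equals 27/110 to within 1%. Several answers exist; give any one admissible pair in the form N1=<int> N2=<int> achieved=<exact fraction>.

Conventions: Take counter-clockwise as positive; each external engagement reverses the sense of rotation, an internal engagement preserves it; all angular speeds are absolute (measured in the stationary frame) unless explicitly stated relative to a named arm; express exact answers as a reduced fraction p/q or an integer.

N1=27 N2=28 achieved=27/110

design class (target 27/110): planetary set
Willis with ω_ring = 0: ω_arm/ω_sun = N1/(N1+N3); set equal to 27/110  ⇒  N3/N1 = 1/(27/110) − 1 = 83/27
N3 = N1 + 2·N2  ⇒  N2/N1 = (N3/N1 − 1)/2 = (83/27 − 1)/2 = 28/27
smallest multiple with N1 ≥ 12 and N2 ≥ 10: k = 1  ⇒  N1 = 1·27 = 27, N2 = 1·28 = 28 (N1 ≤ 40, N2 ≤ 30, N2 ≠ N1 ✓), N3 = 27 + 2·28 = 83
check: N1/(N1+N3) with N1 = 27, N3 = 83 gives 27/110; |achieved − target| = 0 ≤ 27/11000 ✓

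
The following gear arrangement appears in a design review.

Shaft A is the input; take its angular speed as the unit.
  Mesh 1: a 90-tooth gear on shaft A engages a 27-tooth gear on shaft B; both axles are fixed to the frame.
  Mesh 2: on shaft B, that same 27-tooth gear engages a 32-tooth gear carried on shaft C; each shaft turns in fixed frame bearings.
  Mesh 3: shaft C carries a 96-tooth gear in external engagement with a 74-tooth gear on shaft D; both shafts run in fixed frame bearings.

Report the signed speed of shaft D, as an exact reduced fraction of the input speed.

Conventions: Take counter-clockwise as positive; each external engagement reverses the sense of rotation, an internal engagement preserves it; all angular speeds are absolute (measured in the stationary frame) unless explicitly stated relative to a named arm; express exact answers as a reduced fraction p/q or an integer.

-135/37

3-mesh fixed-axis compound train (all bearings frame-fixed)
mesh 1 [90T→27T]: |ω|/ω_in = 1×90/27 = 10/3, sense flips to −
mesh 2 [27T→32T]: |ω|/ω_in = (10/3)×27/32 = 45/16, sense flips to +
mesh 3 [96T→74T]: |ω|/ω_in = (45/16)×96/74 = 135/37, sense flips to −
signed output speed (× input speed) = -135/37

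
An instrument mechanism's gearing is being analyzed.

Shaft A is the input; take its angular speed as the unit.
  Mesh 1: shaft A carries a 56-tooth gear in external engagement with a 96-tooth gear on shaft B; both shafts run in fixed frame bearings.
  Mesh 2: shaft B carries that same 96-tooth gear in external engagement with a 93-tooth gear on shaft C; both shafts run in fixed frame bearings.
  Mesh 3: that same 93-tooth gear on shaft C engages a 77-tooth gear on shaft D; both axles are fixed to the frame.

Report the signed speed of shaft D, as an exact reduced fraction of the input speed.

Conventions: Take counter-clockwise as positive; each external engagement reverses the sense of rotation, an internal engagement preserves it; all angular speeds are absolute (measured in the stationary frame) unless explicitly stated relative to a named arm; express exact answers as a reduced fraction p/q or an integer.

-8/11

3-mesh fixed-axis compound train (all bearings frame-fixed)
mesh 1 [56T→96T]: |ω|/ω_in = 1×56/96 = 7/12, sense flips to −
mesh 2 [96T→93T]: |ω|/ω_in = (7/12)×96/93 = 56/93, sense flips to +
mesh 3 [93T→77T]: |ω|/ω_in = (56/93)×93/77 = 8/11, sense flips to −
signed output speed (× input speed) = -8/11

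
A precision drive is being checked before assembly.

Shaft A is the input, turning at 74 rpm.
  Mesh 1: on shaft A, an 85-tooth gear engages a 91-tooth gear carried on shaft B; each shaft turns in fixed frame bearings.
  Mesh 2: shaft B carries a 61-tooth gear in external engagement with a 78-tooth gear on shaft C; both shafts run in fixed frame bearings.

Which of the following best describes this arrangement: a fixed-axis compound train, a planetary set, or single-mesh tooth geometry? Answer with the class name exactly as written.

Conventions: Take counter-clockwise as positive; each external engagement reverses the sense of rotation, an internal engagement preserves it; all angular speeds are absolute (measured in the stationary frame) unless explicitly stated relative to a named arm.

recognized (3 fixed axles, 2 meshes): fixed-axis compound train
classification: fixed-axis compound train

fixed-axis compound train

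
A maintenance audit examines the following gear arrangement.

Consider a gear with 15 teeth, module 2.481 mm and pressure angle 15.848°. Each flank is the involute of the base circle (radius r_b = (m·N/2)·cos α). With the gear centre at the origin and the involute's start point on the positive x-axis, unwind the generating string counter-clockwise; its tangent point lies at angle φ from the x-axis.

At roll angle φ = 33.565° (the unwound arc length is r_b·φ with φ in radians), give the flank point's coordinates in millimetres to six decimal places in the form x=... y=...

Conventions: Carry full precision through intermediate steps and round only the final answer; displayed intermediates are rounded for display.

topology: single-mesh involute geometry — m = 2.481, N = 15
pitch radius r_p = m·N/2 = 2.481·15/2 = 18.607500
base radius r_b = r_p·cos α = 18.607500·cos 15.848° = 17.900221
roll angle φ = 33.565° = 0.58581976 rad
x = r_b·(cos φ + φ·sin φ) = 20.713217
y = r_b·(sin φ − φ·cos φ) = 1.158914

x=20.713217 y=1.158914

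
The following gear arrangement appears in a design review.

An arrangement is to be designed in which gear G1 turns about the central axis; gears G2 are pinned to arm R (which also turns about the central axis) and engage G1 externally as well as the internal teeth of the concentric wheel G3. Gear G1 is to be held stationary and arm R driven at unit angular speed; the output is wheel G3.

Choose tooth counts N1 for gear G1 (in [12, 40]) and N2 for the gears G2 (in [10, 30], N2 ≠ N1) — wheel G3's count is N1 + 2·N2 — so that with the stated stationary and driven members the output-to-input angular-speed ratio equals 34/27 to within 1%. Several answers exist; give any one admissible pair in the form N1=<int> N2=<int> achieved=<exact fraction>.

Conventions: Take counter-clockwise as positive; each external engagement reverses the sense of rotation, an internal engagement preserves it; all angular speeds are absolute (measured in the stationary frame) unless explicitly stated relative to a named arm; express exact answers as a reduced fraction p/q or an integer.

N1=14 N2=20 achieved=34/27

planetary set to be sized for 34/27 (Willis relation)
Willis with ω_sun = 0: ω_ring/ω_arm = (N1+N3)/N3; set equal to 34/27  ⇒  N3/N1 = 1/(34/27 − 1) = 27/7
N3 = N1 + 2·N2  ⇒  N2/N1 = (N3/N1 − 1)/2 = (27/7 − 1)/2 = 10/7
smallest multiple with N1 ≥ 12 and N2 ≥ 10: k = 2  ⇒  N1 = 2·7 = 14, N2 = 2·10 = 20 (N1 ≤ 40, N2 ≤ 30, N2 ≠ N1 ✓), N3 = 14 + 2·20 = 54
check: (N1+N3)/N3 with N1 = 14, N3 = 54 gives 34/27; |achieved − target| = 0 ≤ 17/1350 ✓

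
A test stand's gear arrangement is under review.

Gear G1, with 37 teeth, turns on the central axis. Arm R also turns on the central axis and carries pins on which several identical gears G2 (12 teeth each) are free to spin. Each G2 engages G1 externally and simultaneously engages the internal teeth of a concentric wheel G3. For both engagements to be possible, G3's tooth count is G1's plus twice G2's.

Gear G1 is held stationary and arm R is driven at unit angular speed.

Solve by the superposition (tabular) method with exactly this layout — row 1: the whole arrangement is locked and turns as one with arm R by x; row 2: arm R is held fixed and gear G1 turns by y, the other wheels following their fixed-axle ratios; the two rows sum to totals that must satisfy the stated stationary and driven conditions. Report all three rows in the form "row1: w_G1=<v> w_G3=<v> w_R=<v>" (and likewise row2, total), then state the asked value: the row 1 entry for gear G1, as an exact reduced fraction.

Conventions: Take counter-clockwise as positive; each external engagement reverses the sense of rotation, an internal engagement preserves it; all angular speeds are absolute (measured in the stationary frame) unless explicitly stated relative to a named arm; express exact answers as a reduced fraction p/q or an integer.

class = planetary set [G3 = 37+2·12 = 61; Willis about the carrier]
superposition row 1 [locked train]: every member turns x
row 2 (arm held, sun turns y): ω_ring = −(37/61)·y, ω_arm = 0
boundary: total ω_sun = x + y = 0 and total ω_arm = x = 1  ⇒  y = -1, x = 1
row 2 ring = −(37/61)·(-1) = 37/61
totals (row 1 + row 2): sun 1 + (-1) = 0, ring 1 + 37/61 = 98/61, arm 1 + 0 = 1
asked cell (row1, sun) = 1

row1: w_G1=1 w_G3=1 w_R=1
row2: w_G1=-1 w_G3=37/61 w_R=0
total: w_G1=0 w_G3=98/61 w_R=1
asked value: 1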